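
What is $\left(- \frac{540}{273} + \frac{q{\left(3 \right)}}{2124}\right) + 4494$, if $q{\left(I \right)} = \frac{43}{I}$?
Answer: $\frac{2604711841}{579852} \approx 4492.0$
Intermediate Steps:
$\left(- \frac{540}{273} + \frac{q{\left(3 \right)}}{2124}\right) + 4494 = \left(- \frac{540}{273} + \frac{43 \cdot \frac{1}{3}}{2124}\right) + 4494 = \left(\left(-540\right) \frac{1}{273} + 43 \cdot \frac{1}{3} \cdot \frac{1}{2124}\right) + 4494 = \left(- \frac{180}{91} + \frac{43}{3} \cdot \frac{1}{2124}\right) + 4494 = \left(- \frac{180}{91} + \frac{43}{6372}\right) + 4494 = - \frac{1143047}{579852} + 4494 = \frac{2604711841}{579852}$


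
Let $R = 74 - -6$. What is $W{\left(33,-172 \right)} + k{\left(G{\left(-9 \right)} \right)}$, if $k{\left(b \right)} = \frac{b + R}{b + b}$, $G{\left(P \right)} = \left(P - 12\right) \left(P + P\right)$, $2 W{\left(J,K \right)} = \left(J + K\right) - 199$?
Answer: $- \frac{63653}{378} \approx -168.39$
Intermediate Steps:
$R = 80$ ($R = 74 + 6 = 80$)
$W{\left(J,K \right)} = - \frac{199}{2} + \frac{J}{2} + \frac{K}{2}$ ($W{\left(J,K \right)} = \frac{\left(J + K\right) - 199}{2} = \frac{-199 + J + K}{2} = - \frac{199}{2} + \frac{J}{2} + \frac{K}{2}$)
$G{\left(P \right)} = 2 P \left(-12 + P\right)$ ($G{\left(P \right)} = \left(-12 + P\right) 2 P = 2 P \left(-12 + P\right)$)
$k{\left(b \right)} = \frac{80 + b}{2 b}$ ($k{\left(b \right)} = \frac{b + 80}{b + b} = \frac{80 + b}{2 b}$)
$W{\left(33,-172 \right)} + k{\left(G{\left(-9 \right)} \right)} = \left(- \frac{199}{2} + \frac{1}{2} \cdot 33 + \frac{1}{2} \left(-172\right)\right) + \frac{80 + 2 \left(-9\right) \left(-12 - 9\right)}{2 \cdot 2 \left(-9\right) \left(-12 - 9\right)} = \left(- \frac{199}{2} + \frac{33}{2} - 86\right) + \frac{80 + 2 \left(-9\right) \left(-21\right)}{2 \cdot 2 \left(-9\right) \left(-21\right)} = -169 + \frac{80 + 378}{2 \cdot 378} = -169 + \frac{1}{2} \cdot \frac{1}{378} \cdot 458 = -169 + \frac{229}{378} = - \frac{63653}{378}$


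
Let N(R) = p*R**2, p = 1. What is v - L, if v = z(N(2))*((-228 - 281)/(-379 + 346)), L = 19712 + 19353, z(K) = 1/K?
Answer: -5156071/132 ≈ -39061.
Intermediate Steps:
N(R) = R**2 (N(R) = 1*R**2 = R**2)
L = 39065
v = 509/132 (v = ((-228 - 281)/(-379 + 346))/(2**2) = (-509/(-33))/4 = (-509*(-1/33))/4 = (1/4)*(509/33) = 509/132 ≈ 3.8561)
v - L = 509/132 - 1*39065 = 509/132 - 39065 = -5156071/132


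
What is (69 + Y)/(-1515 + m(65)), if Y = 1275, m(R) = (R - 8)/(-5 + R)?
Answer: -26880/30281 ≈ -0.88769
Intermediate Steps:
m(R) = (-8 + R)/(-5 + R)
(69 + Y)/(-1515 + m(65)) = (69 + 1275)/(-1515 + (-8 + 65)/(-5 + 65)) = 1344/(-1515 + 57/60) = 1344/(-1515 + (1/60)*57) = 1344/(-1515 + 19/20) = 1344/(-30281/20) = 1344*(-20/30281) = -26880/30281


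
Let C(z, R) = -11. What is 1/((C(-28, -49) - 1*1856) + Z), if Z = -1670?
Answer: -1/3537 ≈ -0.00028273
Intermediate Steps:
1/((C(-28, -49) - 1*1856) + Z) = 1/((-11 - 1*1856) - 1670) = 1/((-11 - 1856) - 1670) = 1/(-1867 - 1670) = 1/(-3537) = -1/3537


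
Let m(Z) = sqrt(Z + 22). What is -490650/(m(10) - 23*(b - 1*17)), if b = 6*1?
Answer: -124134450/63977 + 1962600*sqrt(2)/63977 ≈ -1896.9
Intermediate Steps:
b = 6
m(Z) = sqrt(22 + Z)
-490650/(m(10) - 23*(b - 1*17)) = -490650/(sqrt(22 + 10) - 23*(6 - 1*17)) = -490650/(sqrt(32) - 23*(6 - 17)) = -490650/(4*sqrt(2) - 23*(-11)) = -490650/(4*sqrt(2) + 253) = -490650/(253 + 4*sqrt(2))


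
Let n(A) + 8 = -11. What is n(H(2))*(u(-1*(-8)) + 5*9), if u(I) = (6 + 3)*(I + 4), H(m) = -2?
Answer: -2907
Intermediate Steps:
n(A) = -19 (n(A) = -8 - 11 = -19)
u(I) = 36 + 9*I (u(I) = 9*(4 + I) = 36 + 9*I)
n(H(2))*(u(-1*(-8)) + 5*9) = -19*((36 + 9*(-1*(-8))) + 5*9) = -19*((36 + 9*8) + 45) = -19*((36 + 72) + 45) = -19*(108 + 45) = -19*153 = -2907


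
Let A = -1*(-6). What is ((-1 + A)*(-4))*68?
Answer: -1360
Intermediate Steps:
A = 6
((-1 + A)*(-4))*68 = ((-1 + 6)*(-4))*68 = (5*(-4))*68 = -20*68 = -1360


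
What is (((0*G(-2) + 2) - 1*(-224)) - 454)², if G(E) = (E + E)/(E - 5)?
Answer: 51984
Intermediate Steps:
G(E) = 2*E/(-5 + E) (G(E) = (2*E)/(-5 + E) = 2*E/(-5 + E))
(((0*G(-2) + 2) - 1*(-224)) - 454)² = (((0*(2*(-2)/(-5 - 2)) + 2) - 1*(-224)) - 454)² = (((0*(2*(-2)/(-7)) + 2) + 224) - 454)² = (((0*(2*(-2)*(-⅐)) + 2) + 224) - 454)² = (((0*(4/7) + 2) + 224) - 454)² = (((0 + 2) + 224) - 454)² = ((2 + 224) - 454)² = (226 - 454)² = (-228)² = 51984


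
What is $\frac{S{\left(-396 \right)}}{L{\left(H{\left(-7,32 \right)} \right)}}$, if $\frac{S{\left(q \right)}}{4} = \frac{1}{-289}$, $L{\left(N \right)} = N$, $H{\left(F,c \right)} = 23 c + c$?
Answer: $- \frac{1}{55488} \approx -1.8022 \cdot 10^{-5}$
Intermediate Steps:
$H{\left(F,c \right)} = 24 c$
$S{\left(q \right)} = - \frac{4}{289}$ ($S{\left(q \right)} = \frac{4}{-289} = 4 \left(- \frac{1}{289}\right) = - \frac{4}{289}$)
$\frac{S{\left(-396 \right)}}{L{\left(H{\left(-7,32 \right)} \right)}} = - \frac{4}{289 \cdot 24 \cdot 32} = - \frac{4}{289 \cdot 768} = \left(- \frac{4}{289}\right) \frac{1}{768} = - \frac{1}{55488}$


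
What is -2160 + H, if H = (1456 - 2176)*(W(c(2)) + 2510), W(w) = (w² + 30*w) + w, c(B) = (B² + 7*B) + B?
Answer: -2543760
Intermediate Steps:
c(B) = B² + 8*B
W(w) = w² + 31*w
H = -2541600 (H = (1456 - 2176)*((2*(8 + 2))*(31 + 2*(8 + 2)) + 2510) = -720*((2*10)*(31 + 2*10) + 2510) = -720*(20*(31 + 20) + 2510) = -720*(20*51 + 2510) = -720*(1020 + 2510) = -720*3530 = -2541600)
-2160 + H = -2160 - 2541600 = -2543760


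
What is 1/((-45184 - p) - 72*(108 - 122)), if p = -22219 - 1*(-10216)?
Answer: -1/32173 ≈ -3.1082e-5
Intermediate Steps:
p = -12003 (p = -22219 + 10216 = -12003)
1/((-45184 - p) - 72*(108 - 122)) = 1/((-45184 - 1*(-12003)) - 72*(108 - 122)) = 1/((-45184 + 12003) - 72*(-14)) = 1/(-33181 + 1008) = 1/(-32173) = -1/32173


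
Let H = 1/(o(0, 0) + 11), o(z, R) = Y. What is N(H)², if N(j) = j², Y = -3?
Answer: 1/4096 ≈ 0.00024414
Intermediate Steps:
o(z, R) = -3
H = ⅛ (H = 1/(-3 + 11) = 1/8 = ⅛ ≈ 0.12500)
N(H)² = ((⅛)²)² = (1/64)² = 1/4096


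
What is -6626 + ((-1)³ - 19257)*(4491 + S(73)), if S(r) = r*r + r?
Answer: -190526020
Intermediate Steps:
S(r) = r + r² (S(r) = r² + r = r + r²)
-6626 + ((-1)³ - 19257)*(4491 + S(73)) = -6626 + ((-1)³ - 19257)*(4491 + 73*(1 + 73)) = -6626 + (-1 - 19257)*(4491 + 73*74) = -6626 - 19258*(4491 + 5402) = -6626 - 19258*9893 = -6626 - 190519394 = -190526020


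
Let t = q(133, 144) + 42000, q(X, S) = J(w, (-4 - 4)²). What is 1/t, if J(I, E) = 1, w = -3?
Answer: 1/42001 ≈ 2.3809e-5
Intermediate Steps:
q(X, S) = 1
t = 42001 (t = 1 + 42000 = 42001)
1/t = 1/42001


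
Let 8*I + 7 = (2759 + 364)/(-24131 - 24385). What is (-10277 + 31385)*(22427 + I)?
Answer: 15310694697039/32344 ≈ 4.7337e+8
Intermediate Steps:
I = -114245/129376 (I = -7/8 + ((2759 + 364)/(-24131 - 24385))/8 = -7/8 + (3123/(-48516))/8 = -7/8 + (3123*(-1/48516))/8 = -7/8 + (⅛)*(-1041/16172) = -7/8 - 1041/129376 = -114245/129376 ≈ -0.88305)
(-10277 + 31385)*(22427 + I) = (-10277 + 31385)*(22427 - 114245/129376) = 21108*(2901401307/129376) = 15310694697039/32344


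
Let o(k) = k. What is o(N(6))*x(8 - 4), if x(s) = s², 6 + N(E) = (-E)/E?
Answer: -112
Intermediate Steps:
N(E) = -7 (N(E) = -6 + (-E)/E = -6 - 1 = -7)
o(N(6))*x(8 - 4) = -7*(8 - 4)² = -7*4² = -7*16 = -112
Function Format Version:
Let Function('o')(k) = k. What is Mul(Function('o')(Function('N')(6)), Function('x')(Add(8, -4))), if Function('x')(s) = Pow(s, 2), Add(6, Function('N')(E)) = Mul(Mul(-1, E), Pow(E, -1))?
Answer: -112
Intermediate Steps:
Function('N')(E) = -7 (Function('N')(E) = Add(-6, Mul(Mul(-1, E), Pow(E, -1))) = Add(-6, -1) = -7)
Mul(Function('o')(Function('N')(6)), Function('x')(Add(8, -4))) = Mul(-7, Pow(Add(8, -4), 2)) = Mul(-7, Pow(4, 2)) = Mul(-7, 16) = -112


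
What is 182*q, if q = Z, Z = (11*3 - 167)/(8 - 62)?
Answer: 12194/27 ≈ 451.63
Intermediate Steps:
Z = 67/27 (Z = (33 - 167)/(-54) = -134*(-1/54) = 67/27 ≈ 2.4815)
q = 67/27 ≈ 2.4815
182*q = 182*(67/27) = 12194/27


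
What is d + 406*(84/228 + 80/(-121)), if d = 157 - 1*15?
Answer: 53220/2299 ≈ 23.149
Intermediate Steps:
d = 142 (d = 157 - 15 = 142)
d + 406*(84/228 + 80/(-121)) = 142 + 406*(84/228 + 80/(-121)) = 142 + 406*(84*(1/228) + 80*(-1/121)) = 142 + 406*(7/19 - 80/121) = 142 + 406*(-673/2299) = 142 - 273238/2299 = 53220/2299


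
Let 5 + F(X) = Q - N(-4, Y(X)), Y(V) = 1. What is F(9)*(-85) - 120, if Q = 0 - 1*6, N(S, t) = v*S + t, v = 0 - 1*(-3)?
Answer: -120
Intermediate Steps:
v = 3 (v = 0 + 3 = 3)
N(S, t) = t + 3*S (N(S, t) = 3*S + t = t + 3*S)
Q = -6 (Q = 0 - 6 = -6)
F(X) = 0 (F(X) = -5 + (-6 - (1 + 3*(-4))) = -5 + (-6 - (1 - 12)) = -5 + (-6 - 1*(-11)) = -5 + (-6 + 11) = -5 + 5 = 0)
F(9)*(-85) - 120 = 0*(-85) - 120 = 0 - 120 = -120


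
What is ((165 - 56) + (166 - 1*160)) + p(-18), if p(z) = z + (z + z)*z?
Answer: 745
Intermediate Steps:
p(z) = z + 2*z**2 (p(z) = z + (2*z)*z = z + 2*z**2)
((165 - 56) + (166 - 1*160)) + p(-18) = ((165 - 56) + (166 - 1*160)) - 18*(1 + 2*(-18)) = (109 + (166 - 160)) - 18*(1 - 36) = (109 + 6) - 18*(-35) = 115 + 630 = 745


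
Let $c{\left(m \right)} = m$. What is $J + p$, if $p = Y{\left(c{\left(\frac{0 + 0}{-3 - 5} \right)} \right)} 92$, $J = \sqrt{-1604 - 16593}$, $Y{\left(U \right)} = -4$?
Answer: $-368 + i \sqrt{18197} \approx -368.0 + 134.9 i$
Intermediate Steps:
$J = i \sqrt{18197}$ ($J = \sqrt{-18197} = i \sqrt{18197} \approx 134.9 i$)
$p = -368$ ($p = \left(-4\right) 92 = -368$)
$J + p = i \sqrt{18197} - 368 = -368 + i \sqrt{18197}$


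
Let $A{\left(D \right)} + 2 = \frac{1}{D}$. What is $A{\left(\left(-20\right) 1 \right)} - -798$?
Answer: $\frac{15919}{20} \approx 795.95$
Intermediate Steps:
$A{\left(D \right)} = -2 + \frac{1}{D}$
$A{\left(\left(-20\right) 1 \right)} - -798 = \left(-2 + \frac{1}{\left(-20\right) 1}\right) - -798 = \left(-2 + \frac{1}{-20}\right) + 798 = \left(-2 - \frac{1}{20}\right) + 798 = - \frac{41}{20} + 798 = \frac{15919}{20}$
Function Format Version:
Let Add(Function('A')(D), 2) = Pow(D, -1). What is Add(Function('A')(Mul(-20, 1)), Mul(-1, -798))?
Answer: Rational(15919, 20) ≈ 795.95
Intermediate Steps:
Function('A')(D) = Add(-2, Pow(D, -1))
Add(Function('A')(Mul(-20, 1)), Mul(-1, -798)) = Add(Add(-2, Pow(Mul(-20, 1), -1)), Mul(-1, -798)) = Add(Add(-2, Pow(-20, -1)), 798) = Add(Add(-2, Rational(-1, 20)), 798) = Add(Rational(-41, 20), 798) = Rational(15919, 20)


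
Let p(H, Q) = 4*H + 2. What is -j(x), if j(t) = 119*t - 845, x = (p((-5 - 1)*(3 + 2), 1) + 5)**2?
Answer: -1518666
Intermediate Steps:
p(H, Q) = 2 + 4*H
x = 12769 (x = ((2 + 4*((-5 - 1)*(3 + 2))) + 5)**2 = ((2 + 4*(-6*5)) + 5)**2 = ((2 + 4*(-30)) + 5)**2 = ((2 - 120) + 5)**2 = (-118 + 5)**2 = (-113)**2 = 12769)
j(t) = -845 + 119*t
-j(x) = -(-845 + 119*12769) = -(-845 + 1519511) = -1*1518666 = -1518666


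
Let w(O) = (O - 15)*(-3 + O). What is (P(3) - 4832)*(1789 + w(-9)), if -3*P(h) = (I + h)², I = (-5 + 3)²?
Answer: -30209965/3 ≈ -1.0070e+7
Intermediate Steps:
I = 4 (I = (-2)² = 4)
P(h) = -(4 + h)²/3
w(O) = (-15 + O)*(-3 + O)
(P(3) - 4832)*(1789 + w(-9)) = (-(4 + 3)²/3 - 4832)*(1789 + (45 + (-9)² - 18*(-9))) = (-⅓*7² - 4832)*(1789 + (45 + 81 + 162)) = (-⅓*49 - 4832)*(1789 + 288) = (-49/3 - 4832)*2077 = -14545/3*2077 = -30209965/3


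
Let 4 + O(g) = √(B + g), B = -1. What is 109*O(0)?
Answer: -436 + 109*I ≈ -436.0 + 109.0*I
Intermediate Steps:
O(g) = -4 + √(-1 + g)
109*O(0) = 109*(-4 + √(-1 + 0)) = 109*(-4 + √(-1)) = 109*(-4 + I) = -436 + 109*I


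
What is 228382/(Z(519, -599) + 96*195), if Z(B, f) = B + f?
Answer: 114191/9320 ≈ 12.252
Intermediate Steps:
228382/(Z(519, -599) + 96*195) = 228382/((519 - 599) + 96*195) = 228382/(-80 + 18720) = 228382/18640 = 228382*(1/18640) = 114191/9320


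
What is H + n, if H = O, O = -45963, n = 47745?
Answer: 1782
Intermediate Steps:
H = -45963
H + n = -45963 + 47745 = 1782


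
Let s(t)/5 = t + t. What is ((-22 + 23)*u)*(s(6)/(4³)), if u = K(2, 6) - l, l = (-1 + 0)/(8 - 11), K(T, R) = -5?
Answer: -5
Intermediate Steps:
l = ⅓ (l = -1/(-3) = -1*(-⅓) = ⅓ ≈ 0.33333)
s(t) = 10*t (s(t) = 5*(t + t) = 5*(2*t) = 10*t)
u = -16/3 (u = -5 - 1*⅓ = -5 - ⅓ = -16/3 ≈ -5.3333)
((-22 + 23)*u)*(s(6)/(4³)) = ((-22 + 23)*(-16/3))*((10*6)/(4³)) = (1*(-16/3))*(60/64) = -320/64 = -16/3*15/16 = -5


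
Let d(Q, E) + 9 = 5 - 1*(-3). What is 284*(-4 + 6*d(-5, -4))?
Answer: -2840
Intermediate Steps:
d(Q, E) = -1 (d(Q, E) = -9 + (5 - 1*(-3)) = -9 + (5 + 3) = -9 + 8 = -1)
284*(-4 + 6*d(-5, -4)) = 284*(-4 + 6*(-1)) = 284*(-4 - 6) = 284*(-10) = -2840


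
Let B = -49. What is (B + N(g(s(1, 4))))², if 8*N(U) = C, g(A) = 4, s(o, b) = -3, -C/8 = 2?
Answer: 2601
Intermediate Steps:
C = -16 (C = -8*2 = -16)
N(U) = -2 (N(U) = (⅛)*(-16) = -2)
(B + N(g(s(1, 4))))² = (-49 - 2)² = (-51)² = 2601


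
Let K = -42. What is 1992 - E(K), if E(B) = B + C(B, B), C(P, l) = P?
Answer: 2076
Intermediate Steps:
E(B) = 2*B (E(B) = B + B = 2*B)
1992 - E(K) = 1992 - 2*(-42) = 1992 - 1*(-84) = 1992 + 84 = 2076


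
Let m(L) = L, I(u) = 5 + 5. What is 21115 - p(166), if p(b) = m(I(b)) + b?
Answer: 20939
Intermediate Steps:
I(u) = 10
p(b) = 10 + b
21115 - p(166) = 21115 - (10 + 166) = 21115 - 1*176 = 21115 - 176 = 20939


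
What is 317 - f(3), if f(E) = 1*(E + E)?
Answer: 311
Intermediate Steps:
f(E) = 2*E (f(E) = 1*(2*E) = 2*E)
317 - f(3) = 317 - 2*3 = 317 - 1*6 = 317 - 6 = 311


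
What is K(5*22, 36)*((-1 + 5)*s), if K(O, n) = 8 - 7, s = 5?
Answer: 20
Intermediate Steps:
K(O, n) = 1
K(5*22, 36)*((-1 + 5)*s) = 1*((-1 + 5)*5) = 1*(4*5) = 1*20 = 20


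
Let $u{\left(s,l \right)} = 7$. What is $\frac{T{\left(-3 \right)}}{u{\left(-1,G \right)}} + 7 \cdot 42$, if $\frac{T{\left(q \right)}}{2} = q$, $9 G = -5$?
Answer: $\frac{2052}{7} \approx 293.14$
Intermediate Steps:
$G = - \frac{5}{9}$ ($G = \frac{1}{9} \left(-5\right) = - \frac{5}{9} \approx -0.55556$)
$T{\left(q \right)} = 2 q$
$\frac{T{\left(-3 \right)}}{u{\left(-1,G \right)}} + 7 \cdot 42 = \frac{2 \left(-3\right)}{7} + 7 \cdot 42 = \left(-6\right) \frac{1}{7} + 294 = - \frac{6}{7} + 294 = \frac{2052}{7}$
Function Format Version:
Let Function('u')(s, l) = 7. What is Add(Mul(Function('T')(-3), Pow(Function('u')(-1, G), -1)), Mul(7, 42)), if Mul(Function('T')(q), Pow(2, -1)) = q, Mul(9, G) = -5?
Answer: Rational(2052, 7) ≈ 293.14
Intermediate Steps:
G = Rational(-5, 9) (G = Mul(Rational(1, 9), -5) = Rational(-5, 9) ≈ -0.55556)
Function('T')(q) = Mul(2, q)
Add(Mul(Function('T')(-3), Pow(Function('u')(-1, G), -1)), Mul(7, 42)) = Add(Mul(Mul(2, -3), Pow(7, -1)), Mul(7, 42)) = Add(Mul(-6, Rational(1, 7)), 294) = Add(Rational(-6, 7), 294) = Rational(2052, 7)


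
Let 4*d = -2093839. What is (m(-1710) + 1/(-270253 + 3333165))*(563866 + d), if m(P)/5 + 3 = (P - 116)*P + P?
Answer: 7724522157372881625/12251648 ≈ 6.3049e+11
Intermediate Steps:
d = -2093839/4 (d = (¼)*(-2093839) = -2093839/4 ≈ -5.2346e+5)
m(P) = -15 + 5*P + 5*P*(-116 + P) (m(P) = -15 + 5*((P - 116)*P + P) = -15 + 5*((-116 + P)*P + P) = -15 + 5*(P*(-116 + P) + P) = -15 + 5*(P + P*(-116 + P)) = -15 + (5*P + 5*P*(-116 + P)) = -15 + 5*P + 5*P*(-116 + P))
(m(-1710) + 1/(-270253 + 3333165))*(563866 + d) = ((-15 - 575*(-1710) + 5*(-1710)²) + 1/(-270253 + 3333165))*(563866 - 2093839/4) = ((-15 + 983250 + 5*2924100) + 1/3062912)*(161625/4) = ((-15 + 983250 + 14620500) + 1/3062912)*(161625/4) = (15603735 + 1/3062912)*(161625/4) = (47792867176321/3062912)*(161625/4) = 7724522157372881625/12251648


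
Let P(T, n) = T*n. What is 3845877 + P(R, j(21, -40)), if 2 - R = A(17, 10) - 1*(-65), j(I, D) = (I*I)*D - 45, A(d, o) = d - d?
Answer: 4960032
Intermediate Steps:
A(d, o) = 0
j(I, D) = -45 + D*I**2 (j(I, D) = I**2*D - 45 = D*I**2 - 45 = -45 + D*I**2)
R = -63 (R = 2 - (0 - 1*(-65)) = 2 - (0 + 65) = 2 - 1*65 = 2 - 65 = -63)
3845877 + P(R, j(21, -40)) = 3845877 - 63*(-45 - 40*21**2) = 3845877 - 63*(-45 - 40*441) = 3845877 - 63*(-45 - 17640) = 3845877 - 63*(-17685) = 3845877 + 1114155 = 4960032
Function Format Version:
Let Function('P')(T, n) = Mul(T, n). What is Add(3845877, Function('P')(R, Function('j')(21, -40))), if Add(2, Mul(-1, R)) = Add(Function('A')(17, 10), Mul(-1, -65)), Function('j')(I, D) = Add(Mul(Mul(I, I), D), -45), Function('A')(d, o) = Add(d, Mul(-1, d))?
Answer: 4960032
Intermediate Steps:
Function('A')(d, o) = 0
Function('j')(I, D) = Add(-45, Mul(D, Pow(I, 2))) (Function('j')(I, D) = Add(Mul(Pow(I, 2), D), -45) = Add(Mul(D, Pow(I, 2)), -45) = Add(-45, Mul(D, Pow(I, 2))))
R = -63 (R = Add(2, Mul(-1, Add(0, Mul(-1, -65)))) = Add(2, Mul(-1, Add(0, 65))) = Add(2, Mul(-1, 65)) = Add(2, -65) = -63)
Add(3845877, Function('P')(R, Function('j')(21, -40))) = Add(3845877, Mul(-63, Add(-45, Mul(-40, Pow(21, 2))))) = Add(3845877, Mul(-63, Add(-45, Mul(-40, 441)))) = Add(3845877, Mul(-63, Add(-45, -17640))) = Add(3845877, Mul(-63, -17685)) = Add(3845877, 1114155) = 4960032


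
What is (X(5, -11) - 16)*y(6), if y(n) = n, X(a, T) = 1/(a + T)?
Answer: -97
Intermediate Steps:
X(a, T) = 1/(T + a)
(X(5, -11) - 16)*y(6) = (1/(-11 + 5) - 16)*6 = (1/(-6) - 16)*6 = (-1/6 - 16)*6 = -97/6*6 = -97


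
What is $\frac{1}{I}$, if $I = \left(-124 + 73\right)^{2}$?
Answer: $\frac{1}{2601} \approx 0.00038447$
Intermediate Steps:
$I = 2601$ ($I = \left(-51\right)^{2} = 2601$)
$\frac{1}{I} = \frac{1}{2601}$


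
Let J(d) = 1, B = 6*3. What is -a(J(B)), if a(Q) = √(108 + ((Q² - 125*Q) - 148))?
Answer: -2*I*√41 ≈ -12.806*I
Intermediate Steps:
B = 18
a(Q) = √(-40 + Q² - 125*Q) (a(Q) = √(108 + (-148 + Q² - 125*Q)) = √(-40 + Q² - 125*Q))
-a(J(B)) = -√(-40 + 1² - 125*1) = -√(-40 + 1 - 125) = -√(-164) = -2*I*√41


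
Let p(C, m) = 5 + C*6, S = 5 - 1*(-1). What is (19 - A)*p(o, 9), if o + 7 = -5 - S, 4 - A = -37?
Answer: 2266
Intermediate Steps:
A = 41 (A = 4 - 1*(-37) = 4 + 37 = 41)
S = 6 (S = 5 + 1 = 6)
o = -18 (o = -7 + (-5 - 1*6) = -7 + (-5 - 6) = -7 - 11 = -18)
p(C, m) = 5 + 6*C
(19 - A)*p(o, 9) = (19 - 1*41)*(5 + 6*(-18)) = (19 - 41)*(5 - 108) = -22*(-103) = 2266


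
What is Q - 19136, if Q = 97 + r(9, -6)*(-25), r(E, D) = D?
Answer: -18889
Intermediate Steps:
Q = 247 (Q = 97 - 6*(-25) = 97 + 150 = 247)
Q - 19136 = 247 - 19136 = -18889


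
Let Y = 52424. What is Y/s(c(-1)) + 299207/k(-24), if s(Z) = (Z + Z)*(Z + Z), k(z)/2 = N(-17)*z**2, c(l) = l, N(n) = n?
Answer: 256368697/19584 ≈ 13091.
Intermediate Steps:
k(z) = -34*z**2 (k(z) = 2*(-17*z**2) = -34*z**2)
s(Z) = 4*Z**2 (s(Z) = (2*Z)*(2*Z) = 4*Z**2)
Y/s(c(-1)) + 299207/k(-24) = 52424/((4*(-1)**2)) + 299207/((-34*(-24)**2)) = 52424/((4*1)) + 299207/((-34*576)) = 52424/4 + 299207/(-19584) = 52424*(1/4) + 299207*(-1/19584) = 13106 - 299207/19584 = 256368697/19584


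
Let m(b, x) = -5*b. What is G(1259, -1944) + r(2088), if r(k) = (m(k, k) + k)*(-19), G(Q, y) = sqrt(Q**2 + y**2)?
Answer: 158688 + sqrt(5364217) ≈ 1.6100e+5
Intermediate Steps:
r(k) = 76*k (r(k) = (-5*k + k)*(-19) = -4*k*(-19) = 76*k)
G(1259, -1944) + r(2088) = sqrt(1259**2 + (-1944)**2) + 76*2088 = sqrt(1585081 + 3779136) + 158688 = sqrt(5364217) + 158688 = 158688 + sqrt(5364217)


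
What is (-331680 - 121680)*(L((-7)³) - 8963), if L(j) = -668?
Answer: 4366310160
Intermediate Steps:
(-331680 - 121680)*(L((-7)³) - 8963) = (-331680 - 121680)*(-668 - 8963) = -453360*(-9631) = 4366310160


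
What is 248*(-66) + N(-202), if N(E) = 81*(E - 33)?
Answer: -35403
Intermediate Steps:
N(E) = -2673 + 81*E (N(E) = 81*(-33 + E) = -2673 + 81*E)
248*(-66) + N(-202) = 248*(-66) + (-2673 + 81*(-202)) = -16368 + (-2673 - 16362) = -16368 - 19035 = -35403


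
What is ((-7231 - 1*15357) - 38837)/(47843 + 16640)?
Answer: -61425/64483 ≈ -0.95258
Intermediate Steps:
((-7231 - 1*15357) - 38837)/(47843 + 16640) = ((-7231 - 15357) - 38837)/64483 = (-22588 - 38837)*(1/64483) = -61425*1/64483 = -61425/64483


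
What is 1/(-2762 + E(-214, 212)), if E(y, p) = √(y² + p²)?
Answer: -1381/3768952 - √22685/3768952 ≈ -0.00040638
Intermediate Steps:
E(y, p) = √(p² + y²)
1/(-2762 + E(-214, 212)) = 1/(-2762 + √(212² + (-214)²)) = 1/(-2762 + √(44944 + 45796)) = 1/(-2762 + √90740) = 1/(-2762 + 2*√22685)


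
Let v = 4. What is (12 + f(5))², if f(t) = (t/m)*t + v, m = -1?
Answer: 81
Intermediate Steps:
f(t) = 4 - t² (f(t) = (t/(-1))*t + 4 = (t*(-1))*t + 4 = (-t)*t + 4 = -t² + 4 = 4 - t²)
(12 + f(5))² = (12 + (4 - 1*5²))² = (12 + (4 - 1*25))² = (12 + (4 - 25))² = (12 - 21)² = (-9)² = 81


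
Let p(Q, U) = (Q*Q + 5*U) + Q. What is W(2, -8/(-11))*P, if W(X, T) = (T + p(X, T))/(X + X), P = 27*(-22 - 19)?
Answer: -63099/22 ≈ -2868.1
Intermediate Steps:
P = -1107 (P = 27*(-41) = -1107)
p(Q, U) = Q + Q² + 5*U (p(Q, U) = (Q² + 5*U) + Q = Q + Q² + 5*U)
W(X, T) = (X + X² + 6*T)/(2*X) (W(X, T) = (T + (X + X² + 5*T))/(X + X) = (X + X² + 6*T)/((2*X)) = (X + X² + 6*T)*(1/(2*X)) = (X + X² + 6*T)/(2*X))
W(2, -8/(-11))*P = ((½)*(2 + 2² + 6*(-8/(-11)))/2)*(-1107) = ((½)*(½)*(2 + 4 + 6*(-8*(-1/11))))*(-1107) = ((½)*(½)*(2 + 4 + 6*(8/11)))*(-1107) = ((½)*(½)*(2 + 4 + 48/11))*(-1107) = ((½)*(½)*(114/11))*(-1107) = (57/22)*(-1107) = -63099/22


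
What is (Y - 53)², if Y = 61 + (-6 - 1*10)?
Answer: 64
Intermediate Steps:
Y = 45 (Y = 61 + (-6 - 10) = 61 - 16 = 45)
(Y - 53)² = (45 - 53)² = (-8)² = 64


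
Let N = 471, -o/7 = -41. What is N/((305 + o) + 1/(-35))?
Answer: 16485/20719 ≈ 0.79565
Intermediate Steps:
o = 287 (o = -7*(-41) = 287)
N/((305 + o) + 1/(-35)) = 471/((305 + 287) + 1/(-35)) = 471/(592 - 1/35) = 471/(20719/35) = 471*(35/20719) = 16485/20719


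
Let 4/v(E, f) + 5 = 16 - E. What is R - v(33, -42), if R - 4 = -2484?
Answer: -27278/11 ≈ -2479.8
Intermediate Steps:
R = -2480 (R = 4 - 2484 = -2480)
v(E, f) = 4/(11 - E) (v(E, f) = 4/(-5 + (16 - E)) = 4/(11 - E))
R - v(33, -42) = -2480 - (-4)/(-11 + 33) = -2480 - (-4)/22 = -2480 - 1*(-2/11) = -2480 + 2/11 = -27278/11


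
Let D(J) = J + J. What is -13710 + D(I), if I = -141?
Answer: -13992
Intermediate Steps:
D(J) = 2*J
-13710 + D(I) = -13710 + 2*(-141) = -13710 - 282 = -13992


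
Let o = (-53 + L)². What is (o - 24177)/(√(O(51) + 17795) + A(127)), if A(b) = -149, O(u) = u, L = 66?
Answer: 3577192/4355 + 24008*√17846/4355 ≈ 1557.8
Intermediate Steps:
o = 169 (o = (-53 + 66)² = 13² = 169)
(o - 24177)/(√(O(51) + 17795) + A(127)) = (169 - 24177)/(√(51 + 17795) - 149) = -24008/(√17846 - 149) = -24008/(-149 + √17846)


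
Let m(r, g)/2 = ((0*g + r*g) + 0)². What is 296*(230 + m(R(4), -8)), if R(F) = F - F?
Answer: 68080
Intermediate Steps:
R(F) = 0
m(r, g) = 2*g²*r² (m(r, g) = 2*((0*g + r*g) + 0)² = 2*((0 + g*r) + 0)² = 2*(g*r + 0)² = 2*(g*r)² = 2*(g²*r²) = 2*g²*r²)
296*(230 + m(R(4), -8)) = 296*(230 + 2*(-8)²*0²) = 296*(230 + 2*64*0) = 296*(230 + 0) = 296*230 = 68080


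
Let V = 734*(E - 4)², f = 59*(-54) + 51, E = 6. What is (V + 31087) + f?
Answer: 30888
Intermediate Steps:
f = -3135 (f = -3186 + 51 = -3135)
V = 2936 (V = 734*(6 - 4)² = 734*2² = 734*4 = 2936)
(V + 31087) + f = (2936 + 31087) - 3135 = 34023 - 3135 = 30888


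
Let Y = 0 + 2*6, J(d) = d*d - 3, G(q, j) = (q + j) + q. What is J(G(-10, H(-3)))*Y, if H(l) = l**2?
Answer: 1416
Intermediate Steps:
G(q, j) = j + 2*q (G(q, j) = (j + q) + q = j + 2*q)
J(d) = -3 + d**2 (J(d) = d**2 - 3 = -3 + d**2)
Y = 12 (Y = 0 + 12 = 12)
J(G(-10, H(-3)))*Y = (-3 + ((-3)**2 + 2*(-10))**2)*12 = (-3 + (9 - 20)**2)*12 = (-3 + (-11)**2)*12 = (-3 + 121)*12 = 118*12 = 1416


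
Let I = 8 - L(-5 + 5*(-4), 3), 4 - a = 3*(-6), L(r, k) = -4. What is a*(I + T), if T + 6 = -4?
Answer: 44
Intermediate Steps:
T = -10 (T = -6 - 4 = -10)
a = 22 (a = 4 - 3*(-6) = 4 - 1*(-18) = 4 + 18 = 22)
I = 12 (I = 8 - 1*(-4) = 8 + 4 = 12)
a*(I + T) = 22*(12 - 10) = 22*2 = 44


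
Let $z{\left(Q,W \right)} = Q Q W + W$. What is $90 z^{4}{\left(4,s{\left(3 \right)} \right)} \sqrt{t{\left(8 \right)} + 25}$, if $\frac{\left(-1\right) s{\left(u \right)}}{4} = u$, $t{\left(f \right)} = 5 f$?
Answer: $155870231040 \sqrt{65} \approx 1.2567 \cdot 10^{12}$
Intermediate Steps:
$s{\left(u \right)} = - 4 u$
$z{\left(Q,W \right)} = W + W Q^{2}$ ($z{\left(Q,W \right)} = Q^{2} W + W = W Q^{2} + W = W + W Q^{2}$)
$90 z^{4}{\left(4,s{\left(3 \right)} \right)} \sqrt{t{\left(8 \right)} + 25} = 90 \left(\left(-4\right) 3 \left(1 + 4^{2}\right)\right)^{4} \sqrt{5 \cdot 8 + 25} = 90 \left(- 12 \left(1 + 16\right)\right)^{4} \sqrt{40 + 25} = 90 \left(\left(-12\right) 17\right)^{4} \sqrt{65} = 90 \left(-204\right)^{4} \sqrt{65} = 90 \cdot 1731891456 \sqrt{65} = 155870231040 \sqrt{65}$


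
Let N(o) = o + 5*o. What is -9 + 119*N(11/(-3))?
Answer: -2627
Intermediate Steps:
N(o) = 6*o
-9 + 119*N(11/(-3)) = -9 + 119*(6*(11/(-3))) = -9 + 119*(6*(11*(-1/3))) = -9 + 119*(6*(-11/3)) = -9 + 119*(-22) = -9 - 2618 = -2627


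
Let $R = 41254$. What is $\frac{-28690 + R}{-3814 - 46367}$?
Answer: $- \frac{4188}{16727} \approx -0.25037$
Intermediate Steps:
$\frac{-28690 + R}{-3814 - 46367} = \frac{-28690 + 41254}{-3814 - 46367} = \frac{12564}{-50181} = 12564 \left(- \frac{1}{50181}\right) = - \frac{4188}{16727}$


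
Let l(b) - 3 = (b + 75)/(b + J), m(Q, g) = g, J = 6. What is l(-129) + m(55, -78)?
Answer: -3057/41 ≈ -74.561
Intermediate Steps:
l(b) = 3 + (75 + b)/(6 + b) (l(b) = 3 + (b + 75)/(b + 6) = 3 + (75 + b)/(6 + b))
l(-129) + m(55, -78) = (93 + 4*(-129))/(6 - 129) - 78 = (93 - 516)/(-123) - 78 = -1/123*(-423) - 78 = 141/41 - 78 = -3057/41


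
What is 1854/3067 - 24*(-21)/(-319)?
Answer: -954342/978373 ≈ -0.97544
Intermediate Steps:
1854/3067 - 24*(-21)/(-319) = 1854*(1/3067) + 504*(-1/319) = 1854/3067 - 504/319 = -954342/978373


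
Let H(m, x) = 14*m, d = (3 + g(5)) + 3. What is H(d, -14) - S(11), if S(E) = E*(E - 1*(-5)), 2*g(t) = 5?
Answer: -57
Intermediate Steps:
g(t) = 5/2 (g(t) = (½)*5 = 5/2)
S(E) = E*(5 + E) (S(E) = E*(E + 5) = E*(5 + E))
d = 17/2 (d = (3 + 5/2) + 3 = 11/2 + 3 = 17/2 ≈ 8.5000)
H(d, -14) - S(11) = 14*(17/2) - 11*(5 + 11) = 119 - 11*16 = 119 - 1*176 = 119 - 176 = -57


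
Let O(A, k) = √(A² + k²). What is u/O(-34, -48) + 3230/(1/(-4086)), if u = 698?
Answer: -13197780 + 349*√865/865 ≈ -1.3198e+7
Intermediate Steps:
u/O(-34, -48) + 3230/(1/(-4086)) = 698/(√((-34)² + (-48)²)) + 3230/(1/(-4086)) = 698/(√(1156 + 2304)) + 3230/(-1/4086) = 698/(√3460) + 3230*(-4086) = 698/((2*√865)) - 13197780 = 698*(√865/1730) - 13197780 = 349*√865/865 - 13197780 = -13197780 + 349*√865/865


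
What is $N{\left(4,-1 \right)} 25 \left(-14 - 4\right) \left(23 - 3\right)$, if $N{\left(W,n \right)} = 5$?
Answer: $-45000$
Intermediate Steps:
$N{\left(4,-1 \right)} 25 \left(-14 - 4\right) \left(23 - 3\right) = 5 \cdot 25 \left(-14 - 4\right) \left(23 - 3\right) = 125 \left(\left(-18\right) 20\right) = 125 \left(-360\right) = -45000$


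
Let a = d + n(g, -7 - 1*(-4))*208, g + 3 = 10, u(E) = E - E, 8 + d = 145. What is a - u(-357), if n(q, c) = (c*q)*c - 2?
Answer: 12825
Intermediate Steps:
d = 137 (d = -8 + 145 = 137)
u(E) = 0
g = 7 (g = -3 + 10 = 7)
n(q, c) = -2 + q*c² (n(q, c) = q*c² - 2 = -2 + q*c²)
a = 12825 (a = 137 + (-2 + 7*(-7 - 1*(-4))²)*208 = 137 + (-2 + 7*(-7 + 4)²)*208 = 137 + (-2 + 7*(-3)²)*208 = 137 + (-2 + 7*9)*208 = 137 + (-2 + 63)*208 = 137 + 61*208 = 137 + 12688 = 12825)
a - u(-357) = 12825 - 1*0 = 12825 + 0 = 12825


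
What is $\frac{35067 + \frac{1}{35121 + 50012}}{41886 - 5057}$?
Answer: $\frac{2985358912}{3135363257} \approx 0.95216$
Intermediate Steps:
$\frac{35067 + \frac{1}{35121 + 50012}}{41886 - 5057} = \frac{35067 + \frac{1}{85133}}{41886 + \left(-13150 + 8093\right)} = \frac{35067 + \frac{1}{85133}}{41886 - 5057} = \frac{2985358912}{85133 \cdot 36829} = \frac{2985358912}{85133} \cdot \frac{1}{36829} = \frac{2985358912}{3135363257}$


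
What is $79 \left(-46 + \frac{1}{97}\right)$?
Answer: $- \frac{352419}{97} \approx -3633.2$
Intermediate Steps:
$79 \left(-46 + \frac{1}{97}\right) = 79 \left(- \frac{4461}{97}\right) = - \frac{352419}{97}$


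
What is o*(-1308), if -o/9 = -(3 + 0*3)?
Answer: -35316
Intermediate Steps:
o = 27 (o = -(-9)*(3 + 0*3) = -(-9)*(3 + 0) = -(-9)*3 = -9*(-3) = 27)
o*(-1308) = 27*(-1308) = -35316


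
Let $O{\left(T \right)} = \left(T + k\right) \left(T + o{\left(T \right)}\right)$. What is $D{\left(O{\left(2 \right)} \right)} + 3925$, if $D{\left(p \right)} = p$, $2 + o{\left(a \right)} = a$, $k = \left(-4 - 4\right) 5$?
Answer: $3849$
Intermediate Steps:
$k = -40$ ($k = \left(-8\right) 5 = -40$)
$o{\left(a \right)} = -2 + a$
$O{\left(T \right)} = \left(-40 + T\right) \left(-2 + 2 T\right)$ ($O{\left(T \right)} = \left(T - 40\right) \left(T + \left(-2 + T\right)\right) = \left(-40 + T\right) \left(-2 + 2 T\right)$)
$D{\left(O{\left(2 \right)} \right)} + 3925 = \left(80 - 164 + 2 \cdot 2^{2}\right) + 3925 = \left(80 - 164 + 2 \cdot 4\right) + 3925 = \left(80 - 164 + 8\right) + 3925 = -76 + 3925 = 3849$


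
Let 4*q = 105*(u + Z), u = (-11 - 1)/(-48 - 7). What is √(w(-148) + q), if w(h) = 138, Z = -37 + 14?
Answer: 3*I*√24739/22 ≈ 21.448*I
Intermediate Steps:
Z = -23
u = 12/55 (u = -12/(-55) = -12*(-1/55) = 12/55 ≈ 0.21818)
q = -26313/44 (q = (105*(12/55 - 23))/4 = (105*(-1253/55))/4 = (¼)*(-26313/11) = -26313/44 ≈ -598.02)
√(w(-148) + q) = √(138 - 26313/44) = √(-20241/44) = 3*I*√24739/22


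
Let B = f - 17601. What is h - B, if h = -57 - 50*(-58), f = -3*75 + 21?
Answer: 20648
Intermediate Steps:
f = -204 (f = -225 + 21 = -204)
h = 2843 (h = -57 + 2900 = 2843)
B = -17805 (B = -204 - 17601 = -17805)
h - B = 2843 - 1*(-17805) = 2843 + 17805 = 20648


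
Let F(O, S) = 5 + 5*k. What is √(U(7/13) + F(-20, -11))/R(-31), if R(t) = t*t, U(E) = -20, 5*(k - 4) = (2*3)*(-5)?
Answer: 5*I/961 ≈ 0.0052029*I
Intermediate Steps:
k = -2 (k = 4 + ((2*3)*(-5))/5 = 4 + (6*(-5))/5 = 4 + (⅕)*(-30) = 4 - 6 = -2)
F(O, S) = -5 (F(O, S) = 5 + 5*(-2) = 5 - 10 = -5)
R(t) = t²
√(U(7/13) + F(-20, -11))/R(-31) = √(-20 - 5)/((-31)²) = √(-25)/961 = (5*I)*(1/961) = 5*I/961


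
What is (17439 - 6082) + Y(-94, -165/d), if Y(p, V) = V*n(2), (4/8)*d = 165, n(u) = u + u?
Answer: 11355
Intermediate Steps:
n(u) = 2*u
d = 330 (d = 2*165 = 330)
Y(p, V) = 4*V (Y(p, V) = V*(2*2) = V*4 = 4*V)
(17439 - 6082) + Y(-94, -165/d) = (17439 - 6082) + 4*(-165/330) = 11357 + 4*(-165*1/330) = 11357 + 4*(-½) = 11357 - 2 = 11355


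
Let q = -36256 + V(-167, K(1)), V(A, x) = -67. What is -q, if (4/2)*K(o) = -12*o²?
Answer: 36323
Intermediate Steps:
K(o) = -6*o² (K(o) = (-12*o²)/2 = -6*o²)
q = -36323 (q = -36256 - 67 = -36323)
-q = -1*(-36323) = 36323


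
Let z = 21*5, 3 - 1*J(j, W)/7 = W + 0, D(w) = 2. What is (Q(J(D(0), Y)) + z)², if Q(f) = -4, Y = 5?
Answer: 10201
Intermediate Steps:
J(j, W) = 21 - 7*W (J(j, W) = 21 - 7*(W + 0) = 21 - 7*W)
z = 105
(Q(J(D(0), Y)) + z)² = (-4 + 105)² = 101² = 10201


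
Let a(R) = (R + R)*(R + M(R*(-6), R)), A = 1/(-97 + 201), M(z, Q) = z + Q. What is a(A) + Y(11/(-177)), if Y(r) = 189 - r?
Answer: 45243151/239304 ≈ 189.06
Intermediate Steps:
M(z, Q) = Q + z
A = 1/104 ≈ 0.0096154
a(R) = -8*R**2 (a(R) = (R + R)*(R + (R + R*(-6))) = (2*R)*(R + (R - 6*R)) = (2*R)*(R - 5*R) = (2*R)*(-4*R) = -8*R**2)
a(A) + Y(11/(-177)) = -8*(1/104)**2 + (189 - 11/(-177)) = -8*1/10816 + (189 - 11*(-1)/177) = -1/1352 + (189 - 1*(-11/177)) = -1/1352 + (189 + 11/177) = -1/1352 + 33464/177 = 45243151/239304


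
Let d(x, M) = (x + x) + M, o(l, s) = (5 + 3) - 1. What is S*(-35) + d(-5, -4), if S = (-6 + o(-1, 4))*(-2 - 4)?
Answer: 196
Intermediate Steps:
o(l, s) = 7 (o(l, s) = 8 - 1 = 7)
S = -6 (S = (-6 + 7)*(-2 - 4) = 1*(-6) = -6)
d(x, M) = M + 2*x (d(x, M) = 2*x + M = M + 2*x)
S*(-35) + d(-5, -4) = -6*(-35) + (-4 + 2*(-5)) = 210 + (-4 - 10) = 210 - 14 = 196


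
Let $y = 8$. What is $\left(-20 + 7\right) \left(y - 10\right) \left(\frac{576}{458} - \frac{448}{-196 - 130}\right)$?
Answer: $\frac{2554240}{37327} \approx 68.429$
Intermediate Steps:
$\left(-20 + 7\right) \left(y - 10\right) \left(\frac{576}{458} - \frac{448}{-196 - 130}\right) = \left(-20 + 7\right) \left(8 - 10\right) \left(\frac{576}{458} - \frac{448}{-196 - 130}\right) = \left(-13\right) \left(-2\right) \left(576 \cdot \frac{1}{458} - \frac{448}{-326}\right) = 26 \left(\frac{288}{229} - - \frac{224}{163}\right) = 26 \left(\frac{288}{229} + \frac{224}{163}\right) = 26 \cdot \frac{98240}{37327} = \frac{2554240}{37327}$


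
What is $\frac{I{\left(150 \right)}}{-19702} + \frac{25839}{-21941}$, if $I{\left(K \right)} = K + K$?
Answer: $- \frac{257831139}{216140791} \approx -1.1929$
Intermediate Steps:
$I{\left(K \right)} = 2 K$
$\frac{I{\left(150 \right)}}{-19702} + \frac{25839}{-21941} = \frac{2 \cdot 150}{-19702} + \frac{25839}{-21941} = 300 \left(- \frac{1}{19702}\right) + 25839 \left(- \frac{1}{21941}\right) = - \frac{150}{9851} - \frac{25839}{21941} = - \frac{257831139}{216140791}$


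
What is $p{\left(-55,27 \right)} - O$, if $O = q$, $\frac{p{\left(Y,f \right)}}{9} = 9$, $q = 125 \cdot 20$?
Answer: $-2419$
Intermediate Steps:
$q = 2500$
$p{\left(Y,f \right)} = 81$ ($p{\left(Y,f \right)} = 9 \cdot 9 = 81$)
$O = 2500$
$p{\left(-55,27 \right)} - O = 81 - 2500 = -2419$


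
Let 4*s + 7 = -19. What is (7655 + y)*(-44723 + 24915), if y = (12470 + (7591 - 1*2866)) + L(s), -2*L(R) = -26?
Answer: -492486304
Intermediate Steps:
s = -13/2 (s = -7/4 + (¼)*(-19) = -7/4 - 19/4 = -13/2 ≈ -6.5000)
L(R) = 13 (L(R) = -½*(-26) = 13)
y = 17208 (y = (12470 + (7591 - 1*2866)) + 13 = (12470 + (7591 - 2866)) + 13 = (12470 + 4725) + 13 = 17195 + 13 = 17208)
(7655 + y)*(-44723 + 24915) = (7655 + 17208)*(-44723 + 24915) = 24863*(-19808) = -492486304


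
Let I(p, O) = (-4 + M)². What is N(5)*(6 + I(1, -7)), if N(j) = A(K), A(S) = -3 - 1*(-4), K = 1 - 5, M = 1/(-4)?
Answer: 385/16 ≈ 24.063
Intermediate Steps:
M = -¼ ≈ -0.25000
K = -4
I(p, O) = 289/16 (I(p, O) = (-4 - ¼)² = (-17/4)² = 289/16)
A(S) = 1 (A(S) = -3 + 4 = 1)
N(j) = 1
N(5)*(6 + I(1, -7)) = 1*(6 + 289/16) = 1*(385/16) = 385/16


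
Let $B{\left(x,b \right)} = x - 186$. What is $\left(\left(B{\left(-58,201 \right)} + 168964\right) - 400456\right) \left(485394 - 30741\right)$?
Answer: $-105359467608$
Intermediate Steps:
$B{\left(x,b \right)} = -186 + x$ ($B{\left(x,b \right)} = x - 186 = -186 + x$)
$\left(\left(B{\left(-58,201 \right)} + 168964\right) - 400456\right) \left(485394 - 30741\right) = \left(\left(\left(-186 - 58\right) + 168964\right) - 400456\right) \left(485394 - 30741\right) = \left(\left(-244 + 168964\right) - 400456\right) 454653 = \left(168720 - 400456\right) 454653 = \left(-231736\right) 454653 = -105359467608$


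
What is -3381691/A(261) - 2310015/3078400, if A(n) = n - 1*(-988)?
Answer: -2082616556627/768984320 ≈ -2708.3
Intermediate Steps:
A(n) = 988 + n (A(n) = n + 988 = 988 + n)
-3381691/A(261) - 2310015/3078400 = -3381691/(988 + 261) - 2310015/3078400 = -3381691/1249 - 2310015*1/3078400 = -3381691*1/1249 - 462003/615680 = -3381691/1249 - 462003/615680 = -2082616556627/768984320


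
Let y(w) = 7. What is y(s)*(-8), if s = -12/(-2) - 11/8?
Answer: -56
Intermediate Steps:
s = 37/8 (s = -12*(-½) - 11*⅛ = 6 - 11/8 = 37/8 ≈ 4.6250)
y(s)*(-8) = 7*(-8) = -56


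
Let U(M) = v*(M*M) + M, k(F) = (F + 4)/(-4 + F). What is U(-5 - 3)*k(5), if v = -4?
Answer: -2376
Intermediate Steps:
k(F) = (4 + F)/(-4 + F)
U(M) = M - 4*M² (U(M) = -4*M*M + M = -4*M² + M = M - 4*M²)
U(-5 - 3)*k(5) = ((-5 - 3)*(1 - 4*(-5 - 3)))*((4 + 5)/(-4 + 5)) = (-8*(1 - 4*(-8)))*(9/1) = (-8*(1 + 32))*(1*9) = -8*33*9 = -264*9 = -2376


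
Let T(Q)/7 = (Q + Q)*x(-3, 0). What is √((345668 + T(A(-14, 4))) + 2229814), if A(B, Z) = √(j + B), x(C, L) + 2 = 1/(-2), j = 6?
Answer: √(2575482 - 70*I*√2) ≈ 1604.8 - 0.03*I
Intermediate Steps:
x(C, L) = -5/2 (x(C, L) = -2 + 1/(-2) = -2 - ½ = -5/2)
A(B, Z) = √(6 + B)
T(Q) = -35*Q (T(Q) = 7*((Q + Q)*(-5/2)) = 7*((2*Q)*(-5/2)) = 7*(-5*Q) = -35*Q)
√((345668 + T(A(-14, 4))) + 2229814) = √((345668 - 35*√(6 - 14)) + 2229814) = √((345668 - 70*I*√2) + 2229814) = √(2575482 - 70*I*√2)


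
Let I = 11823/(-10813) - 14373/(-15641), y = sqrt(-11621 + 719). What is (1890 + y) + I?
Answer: 319618883076/169126133 + I*sqrt(10902) ≈ 1889.8 + 104.41*I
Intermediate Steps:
y = I*sqrt(10902) (y = sqrt(-10902) = I*sqrt(10902) ≈ 104.41*I)
I = -29508294/169126133 (I = 11823*(-1/10813) - 14373*(-1/15641) = -11823/10813 + 14373/15641 = -29508294/169126133 ≈ -0.17447)
(1890 + y) + I = (1890 + I*sqrt(10902)) - 29508294/169126133 = 319618883076/169126133 + I*sqrt(10902)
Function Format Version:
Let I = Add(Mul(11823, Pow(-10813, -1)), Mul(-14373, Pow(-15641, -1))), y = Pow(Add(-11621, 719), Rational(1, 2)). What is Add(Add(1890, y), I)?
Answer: Add(Rational(319618883076, 169126133), Mul(I, Pow(10902, Rational(1, 2)))) ≈ Add(1889.8, Mul(104.41, I))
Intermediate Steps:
y = Mul(I, Pow(10902, Rational(1, 2))) (y = Pow(-10902, Rational(1, 2)) = Mul(I, Pow(10902, Rational(1, 2))) ≈ Mul(104.41, I))
I = Rational(-29508294, 169126133) (I = Add(Mul(11823, Rational(-1, 10813)), Mul(-14373, Rational(-1, 15641))) = Add(Rational(-11823, 10813), Rational(14373, 15641)) = Rational(-29508294, 169126133) ≈ -0.17447)
Add(Add(1890, y), I) = Add(Add(1890, Mul(I, Pow(10902, Rational(1, 2)))), Rational(-29508294, 169126133)) = Add(Rational(319618883076, 169126133), Mul(I, Pow(10902, Rational(1, 2))))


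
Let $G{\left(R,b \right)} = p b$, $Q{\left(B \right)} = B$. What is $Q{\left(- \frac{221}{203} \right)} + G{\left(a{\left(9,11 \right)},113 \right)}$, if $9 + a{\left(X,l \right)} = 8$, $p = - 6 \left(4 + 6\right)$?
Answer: $- \frac{1376561}{203} \approx -6781.1$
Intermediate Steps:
$p = -60$ ($p = \left(-6\right) 10 = -60$)
$a{\left(X,l \right)} = -1$ ($a{\left(X,l \right)} = -9 + 8 = -1$)
$G{\left(R,b \right)} = - 60 b$
$Q{\left(- \frac{221}{203} \right)} + G{\left(a{\left(9,11 \right)},113 \right)} = - \frac{221}{203} - 6780 = - \frac{1376561}{203}$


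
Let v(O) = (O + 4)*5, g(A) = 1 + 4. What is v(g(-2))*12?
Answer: 540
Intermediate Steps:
g(A) = 5
v(O) = 20 + 5*O (v(O) = (4 + O)*5 = 20 + 5*O)
v(g(-2))*12 = (20 + 5*5)*12 = (20 + 25)*12 = 45*12 = 540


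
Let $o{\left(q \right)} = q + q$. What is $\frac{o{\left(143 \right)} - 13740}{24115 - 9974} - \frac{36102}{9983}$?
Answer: $- \frac{644829664}{141169603} \approx -4.5678$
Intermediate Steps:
$o{\left(q \right)} = 2 q$
$\frac{o{\left(143 \right)} - 13740}{24115 - 9974} - \frac{36102}{9983} = \frac{2 \cdot 143 - 13740}{24115 - 9974} - \frac{36102}{9983} = \frac{286 - 13740}{14141} - 36102 \cdot \frac{1}{9983} = \left(-13454\right) \frac{1}{14141} - \frac{36102}{9983} = - \frac{13454}{14141} - \frac{36102}{9983} = - \frac{644829664}{141169603}$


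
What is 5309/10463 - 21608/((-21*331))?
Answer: 262987363/72728313 ≈ 3.6160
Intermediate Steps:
5309/10463 - 21608/((-21*331)) = 5309*(1/10463) - 21608/(-6951) = 5309/10463 - 21608*(-1/6951) = 5309/10463 + 21608/6951 = 262987363/72728313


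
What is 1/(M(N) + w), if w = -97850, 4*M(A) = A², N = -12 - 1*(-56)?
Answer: -1/97366 ≈ -1.0271e-5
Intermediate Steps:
N = 44 (N = -12 + 56 = 44)
M(A) = A²/4
1/(M(N) + w) = 1/((¼)*44² - 97850) = 1/((¼)*1936 - 97850) = 1/(484 - 97850) = 1/(-97366) = -1/97366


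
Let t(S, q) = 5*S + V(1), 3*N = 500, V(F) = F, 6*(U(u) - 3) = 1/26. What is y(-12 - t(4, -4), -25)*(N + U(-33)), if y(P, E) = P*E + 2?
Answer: 7296621/52 ≈ 1.4032e+5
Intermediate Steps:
U(u) = 469/156 (U(u) = 3 + (⅙)/26 = 3 + (⅙)*(1/26) = 3 + 1/156 = 469/156)
N = 500/3 (N = (⅓)*500 = 500/3 ≈ 166.67)
t(S, q) = 1 + 5*S (t(S, q) = 5*S + 1 = 1 + 5*S)
y(P, E) = 2 + E*P (y(P, E) = E*P + 2 = 2 + E*P)
y(-12 - t(4, -4), -25)*(N + U(-33)) = (2 - 25*(-12 - (1 + 5*4)))*(500/3 + 469/156) = (2 - 25*(-12 - (1 + 20)))*(8823/52) = (2 - 25*(-12 - 1*21))*(8823/52) = (2 - 25*(-12 - 21))*(8823/52) = (2 - 25*(-33))*(8823/52) = (2 + 825)*(8823/52) = 827*(8823/52) = 7296621/52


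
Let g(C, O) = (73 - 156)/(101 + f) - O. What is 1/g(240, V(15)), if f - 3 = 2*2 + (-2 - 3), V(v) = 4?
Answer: -103/495 ≈ -0.20808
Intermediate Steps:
f = 2 (f = 3 + (2*2 + (-2 - 3)) = 3 + (4 - 5) = 3 - 1 = 2)
g(C, O) = -83/103 - O (g(C, O) = (73 - 156)/(101 + 2) - O = -83/103 - O)
1/g(240, V(15)) = 1/(-83/103 - 1*4) = 1/(-83/103 - 4) = 1/(-495/103) = -103/495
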